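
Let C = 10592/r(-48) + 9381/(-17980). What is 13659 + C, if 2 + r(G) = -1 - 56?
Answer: 14298742741/1060820 ≈ 13479.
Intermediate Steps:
r(G) = -59 (r(G) = -2 + (-1 - 56) = -2 - 57 = -59)
C = -190997639/1060820 (C = 10592/(-59) + 9381/(-17980) = 10592*(-1/59) + 9381*(-1/17980) = -10592/59 - 9381/17980 = -190997639/1060820 ≈ -180.05)
13659 + C = 13659 - 190997639/1060820 = 14298742741/1060820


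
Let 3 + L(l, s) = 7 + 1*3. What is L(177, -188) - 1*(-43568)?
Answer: 43575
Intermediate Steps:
L(l, s) = 7 (L(l, s) = -3 + (7 + 1*3) = -3 + (7 + 3) = -3 + 10 = 7)
L(177, -188) - 1*(-43568) = 7 - 1*(-43568) = 7 + 43568 = 43575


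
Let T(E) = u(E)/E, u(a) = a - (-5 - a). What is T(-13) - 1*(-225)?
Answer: 2946/13 ≈ 226.62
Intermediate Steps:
u(a) = 5 + 2*a (u(a) = a + (5 + a) = 5 + 2*a)
T(E) = (5 + 2*E)/E
T(-13) - 1*(-225) = (2 + 5/(-13)) - 1*(-225) = (2 + 5*(-1/13)) + 225 = (2 - 5/13) + 225 = 21/13 + 225 = 2946/13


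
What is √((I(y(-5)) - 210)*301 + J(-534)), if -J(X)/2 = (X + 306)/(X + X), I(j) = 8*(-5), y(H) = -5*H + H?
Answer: 2*I*√149014658/89 ≈ 274.32*I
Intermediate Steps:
y(H) = -4*H
I(j) = -40
J(X) = -(306 + X)/X (J(X) = -2*(X + 306)/(X + X) = -2*(306 + X)/(2*X) = -2*(306 + X)*1/(2*X) = -(306 + X)/X)
√((I(y(-5)) - 210)*301 + J(-534)) = √((-40 - 210)*301 + (-306 - 1*(-534))/(-534)) = √(-250*301 - (-306 + 534)/534) = √(-75250 - 1/534*228) = √(-75250 - 38/89) = √(-6697288/89) = 2*I*√149014658/89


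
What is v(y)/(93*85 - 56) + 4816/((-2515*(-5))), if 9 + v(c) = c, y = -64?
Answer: 36882809/98701175 ≈ 0.37368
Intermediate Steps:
v(c) = -9 + c
v(y)/(93*85 - 56) + 4816/((-2515*(-5))) = (-9 - 64)/(93*85 - 56) + 4816/((-2515*(-5))) = -73/(7905 - 56) + 4816/12575 = -73/7849 + 4816*(1/12575) = -73*1/7849 + 4816/12575 = -73/7849 + 4816/12575 = 36882809/98701175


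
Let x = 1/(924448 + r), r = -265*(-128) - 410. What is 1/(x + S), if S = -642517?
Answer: -957958/615504300285 ≈ -1.5564e-6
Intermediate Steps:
r = 33510 (r = 33920 - 410 = 33510)
x = 1/957958 (x = 1/(924448 + 33510) = 1/957958 ≈ 1.0439e-6)
1/(x + S) = 1/(1/957958 - 642517) = 1/(-615504300285/957958) = -957958/615504300285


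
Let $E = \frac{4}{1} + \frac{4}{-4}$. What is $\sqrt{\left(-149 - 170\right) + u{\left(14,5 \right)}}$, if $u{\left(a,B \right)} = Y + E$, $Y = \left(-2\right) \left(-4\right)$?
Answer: $2 i \sqrt{77} \approx 17.55 i$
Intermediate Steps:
$Y = 8$
$E = 3$ ($E = 4 \cdot 1 + 4 \left(- \frac{1}{4}\right) = 4 - 1 = 3$)
$u{\left(a,B \right)} = 11$ ($u{\left(a,B \right)} = 8 + 3 = 11$)
$\sqrt{\left(-149 - 170\right) + u{\left(14,5 \right)}} = \sqrt{\left(-149 - 170\right) + 11} = \sqrt{-319 + 11} = \sqrt{-308} = 2 i \sqrt{77}$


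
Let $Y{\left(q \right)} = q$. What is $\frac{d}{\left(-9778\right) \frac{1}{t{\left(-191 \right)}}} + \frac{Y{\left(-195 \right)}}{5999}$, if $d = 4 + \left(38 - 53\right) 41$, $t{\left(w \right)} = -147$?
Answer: $- \frac{540718893}{58658222} \approx -9.2181$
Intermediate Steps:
$d = -611$ ($d = 4 - 615 = -611$)
$\frac{d}{\left(-9778\right) \frac{1}{t{\left(-191 \right)}}} + \frac{Y{\left(-195 \right)}}{5999} = - \frac{611}{\left(-9778\right) \frac{1}{-147}} - \frac{195}{5999} = - \frac{611}{\left(-9778\right) \left(- \frac{1}{147}\right)} - \frac{195}{5999} = - \frac{611}{\frac{9778}{147}} - \frac{195}{5999} = \left(-611\right) \frac{147}{9778} - \frac{195}{5999} = - \frac{89817}{9778} - \frac{195}{5999} = - \frac{540718893}{58658222}$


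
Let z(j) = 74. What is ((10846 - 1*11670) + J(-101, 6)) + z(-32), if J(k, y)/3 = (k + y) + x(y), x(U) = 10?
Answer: -1005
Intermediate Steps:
J(k, y) = 30 + 3*k + 3*y (J(k, y) = 3*((k + y) + 10) = 3*(10 + k + y) = 30 + 3*k + 3*y)
((10846 - 1*11670) + J(-101, 6)) + z(-32) = ((10846 - 1*11670) + (30 + 3*(-101) + 3*6)) + 74 = ((10846 - 11670) + (30 - 303 + 18)) + 74 = (-824 - 255) + 74 = -1079 + 74 = -1005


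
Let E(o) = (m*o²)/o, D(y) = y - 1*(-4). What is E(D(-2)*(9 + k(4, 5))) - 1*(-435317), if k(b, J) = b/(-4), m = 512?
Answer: 443509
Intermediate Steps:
k(b, J) = -b/4 (k(b, J) = b*(-¼) = -b/4)
D(y) = 4 + y (D(y) = y + 4 = 4 + y)
E(o) = 512*o (E(o) = (512*o²)/o = 512*o)
E(D(-2)*(9 + k(4, 5))) - 1*(-435317) = 512*((4 - 2)*(9 - ¼*4)) - 1*(-435317) = 512*(2*(9 - 1)) + 435317 = 512*(2*8) + 435317 = 512*16 + 435317 = 8192 + 435317 = 443509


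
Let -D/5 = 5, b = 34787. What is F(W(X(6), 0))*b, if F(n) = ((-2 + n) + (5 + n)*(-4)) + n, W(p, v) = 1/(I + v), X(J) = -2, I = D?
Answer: -19063276/25 ≈ -7.6253e+5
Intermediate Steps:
D = -25 (D = -5*5 = -25)
I = -25
W(p, v) = 1/(-25 + v)
F(n) = -22 - 2*n (F(n) = ((-2 + n) + (-20 - 4*n)) + n = (-22 - 3*n) + n = -22 - 2*n)
F(W(X(6), 0))*b = (-22 - 2/(-25 + 0))*34787 = (-22 - 2/(-25))*34787 = (-22 - 2*(-1/25))*34787 = (-22 + 2/25)*34787 = -548/25*34787 = -19063276/25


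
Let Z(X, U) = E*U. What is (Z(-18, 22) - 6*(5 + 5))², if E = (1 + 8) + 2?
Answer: 33124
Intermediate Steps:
E = 11 (E = 9 + 2 = 11)
Z(X, U) = 11*U
(Z(-18, 22) - 6*(5 + 5))² = (11*22 - 6*(5 + 5))² = (242 - 6*10)² = (242 - 60)² = 182² = 33124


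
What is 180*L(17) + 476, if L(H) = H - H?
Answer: 476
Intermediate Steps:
L(H) = 0
180*L(17) + 476 = 180*0 + 476 = 0 + 476 = 476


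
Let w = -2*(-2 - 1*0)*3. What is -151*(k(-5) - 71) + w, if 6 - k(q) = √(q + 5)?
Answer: 9827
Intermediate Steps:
k(q) = 6 - √(5 + q) (k(q) = 6 - √(q + 5) = 6 - √(5 + q))
w = 12 (w = -2*(-2 + 0)*3 = -2*(-2)*3 = 4*3 = 12)
-151*(k(-5) - 71) + w = -151*((6 - √(5 - 5)) - 71) + 12 = -151*((6 - √0) - 71) + 12 = -151*((6 - 1*0) - 71) + 12 = -151*((6 + 0) - 71) + 12 = -151*(6 - 71) + 12 = -151*(-65) + 12 = 9815 + 12 = 9827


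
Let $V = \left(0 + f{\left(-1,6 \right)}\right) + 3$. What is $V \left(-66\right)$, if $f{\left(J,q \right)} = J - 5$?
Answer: $198$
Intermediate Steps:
$f{\left(J,q \right)} = -5 + J$
$V = -3$ ($V = \left(0 - 6\right) + 3 = -6 + 3 = -3$)
$V \left(-66\right) = \left(-3\right) \left(-66\right) = 198$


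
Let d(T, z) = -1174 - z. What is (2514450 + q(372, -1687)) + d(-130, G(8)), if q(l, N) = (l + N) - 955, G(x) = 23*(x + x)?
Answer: 2510638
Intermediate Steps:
G(x) = 46*x (G(x) = 23*(2*x) = 46*x)
q(l, N) = -955 + N + l (q(l, N) = (N + l) - 955 = -955 + N + l)
(2514450 + q(372, -1687)) + d(-130, G(8)) = (2514450 + (-955 - 1687 + 372)) + (-1174 - 46*8) = (2514450 - 2270) + (-1174 - 1*368) = 2512180 + (-1174 - 368) = 2512180 - 1542 = 2510638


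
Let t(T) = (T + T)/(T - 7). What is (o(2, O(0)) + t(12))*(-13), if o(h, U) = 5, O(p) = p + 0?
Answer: -637/5 ≈ -127.40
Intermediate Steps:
O(p) = p
t(T) = 2*T/(-7 + T) (t(T) = (2*T)/(-7 + T) = 2*T/(-7 + T))
(o(2, O(0)) + t(12))*(-13) = (5 + 2*12/(-7 + 12))*(-13) = (5 + 2*12/5)*(-13) = (5 + 2*12*(⅕))*(-13) = (5 + 24/5)*(-13) = (49/5)*(-13) = -637/5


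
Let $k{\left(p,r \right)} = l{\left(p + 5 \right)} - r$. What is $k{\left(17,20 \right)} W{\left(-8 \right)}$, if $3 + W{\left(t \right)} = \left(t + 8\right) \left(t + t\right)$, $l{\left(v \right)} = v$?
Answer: $-6$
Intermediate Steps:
$k{\left(p,r \right)} = 5 + p - r$ ($k{\left(p,r \right)} = \left(p + 5\right) - r = \left(5 + p\right) - r = 5 + p - r$)
$W{\left(t \right)} = -3 + 2 t \left(8 + t\right)$ ($W{\left(t \right)} = -3 + \left(t + 8\right) \left(t + t\right) = -3 + \left(8 + t\right) 2 t = -3 + 2 t \left(8 + t\right)$)
$k{\left(17,20 \right)} W{\left(-8 \right)} = \left(5 + 17 - 20\right) \left(-3 + 2 \left(-8\right)^{2} + 16 \left(-8\right)\right) = \left(5 + 17 - 20\right) \left(-3 + 2 \cdot 64 - 128\right) = 2 \left(-3 + 128 - 128\right) = 2 \left(-3\right) = -6$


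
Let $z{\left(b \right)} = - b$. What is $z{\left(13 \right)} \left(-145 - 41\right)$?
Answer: $2418$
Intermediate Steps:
$z{\left(13 \right)} \left(-145 - 41\right) = \left(-1\right) 13 \left(-145 - 41\right) = \left(-13\right) \left(-186\right) = 2418$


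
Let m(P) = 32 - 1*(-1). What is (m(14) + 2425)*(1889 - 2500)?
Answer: -1501838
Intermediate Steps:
m(P) = 33 (m(P) = 32 + 1 = 33)
(m(14) + 2425)*(1889 - 2500) = (33 + 2425)*(1889 - 2500) = 2458*(-611) = -1501838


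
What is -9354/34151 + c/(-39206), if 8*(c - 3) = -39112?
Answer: -99935569/669462053 ≈ -0.14928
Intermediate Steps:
c = -4886 (c = 3 + (1/8)*(-39112) = 3 - 4889 = -4886)
-9354/34151 + c/(-39206) = -9354/34151 - 4886/(-39206) = -9354*1/34151 - 4886*(-1/39206) = -9354/34151 + 2443/19603 = -99935569/669462053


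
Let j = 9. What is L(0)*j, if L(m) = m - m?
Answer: 0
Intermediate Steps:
L(m) = 0
L(0)*j = 0*9 = 0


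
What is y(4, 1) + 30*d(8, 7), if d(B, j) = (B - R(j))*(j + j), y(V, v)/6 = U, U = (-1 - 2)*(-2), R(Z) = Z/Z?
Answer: 2976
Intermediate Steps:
R(Z) = 1
U = 6 (U = -3*(-2) = 6)
y(V, v) = 36 (y(V, v) = 6*6 = 36)
d(B, j) = 2*j*(-1 + B) (d(B, j) = (B - 1*1)*(j + j) = (B - 1)*(2*j) = (-1 + B)*(2*j) = 2*j*(-1 + B))
y(4, 1) + 30*d(8, 7) = 36 + 30*(2*7*(-1 + 8)) = 36 + 30*(2*7*7) = 36 + 30*98 = 36 + 2940 = 2976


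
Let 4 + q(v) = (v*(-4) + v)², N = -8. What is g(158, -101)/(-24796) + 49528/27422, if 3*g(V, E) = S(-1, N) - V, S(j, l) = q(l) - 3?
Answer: 612169737/339977956 ≈ 1.8006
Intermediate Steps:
q(v) = -4 + 9*v² (q(v) = -4 + (v*(-4) + v)² = -4 + (-4*v + v)² = -4 + (-3*v)² = -4 + 9*v²)
S(j, l) = -7 + 9*l² (S(j, l) = (-4 + 9*l²) - 3 = -7 + 9*l²)
g(V, E) = 569/3 - V/3 (g(V, E) = ((-7 + 9*(-8)²) - V)/3 = ((-7 + 9*64) - V)/3 = ((-7 + 576) - V)/3 = (569 - V)/3 = 569/3 - V/3)
g(158, -101)/(-24796) + 49528/27422 = (569/3 - ⅓*158)/(-24796) + 49528/27422 = (569/3 - 158/3)*(-1/24796) + 49528*(1/27422) = 137*(-1/24796) + 24764/13711 = -137/24796 + 24764/13711 = 612169737/339977956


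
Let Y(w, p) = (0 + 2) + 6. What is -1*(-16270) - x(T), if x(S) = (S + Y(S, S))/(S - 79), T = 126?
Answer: 764556/47 ≈ 16267.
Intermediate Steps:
Y(w, p) = 8 (Y(w, p) = 2 + 6 = 8)
x(S) = (8 + S)/(-79 + S) (x(S) = (S + 8)/(S - 79) = (8 + S)/(-79 + S))
-1*(-16270) - x(T) = -1*(-16270) - (8 + 126)/(-79 + 126) = 16270 - 134/47 = 764556/47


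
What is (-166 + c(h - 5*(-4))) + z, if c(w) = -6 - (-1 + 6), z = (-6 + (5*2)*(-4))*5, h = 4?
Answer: -407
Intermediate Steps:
z = -230 (z = (-6 + 10*(-4))*5 = (-6 - 40)*5 = -46*5 = -230)
c(w) = -11 (c(w) = -6 - 1*5 = -6 - 5 = -11)
(-166 + c(h - 5*(-4))) + z = (-166 - 11) - 230 = -177 - 230 = -407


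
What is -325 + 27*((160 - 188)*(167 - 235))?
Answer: 51083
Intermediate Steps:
-325 + 27*((160 - 188)*(167 - 235)) = -325 + 27*(-28*(-68)) = -325 + 27*1904 = -325 + 51408 = 51083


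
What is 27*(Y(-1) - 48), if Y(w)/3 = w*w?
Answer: -1215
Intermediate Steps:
Y(w) = 3*w**2 (Y(w) = 3*(w*w) = 3*w**2)
27*(Y(-1) - 48) = 27*(3*(-1)**2 - 48) = 27*(3*1 - 48) = 27*(3 - 48) = 27*(-45) = -1215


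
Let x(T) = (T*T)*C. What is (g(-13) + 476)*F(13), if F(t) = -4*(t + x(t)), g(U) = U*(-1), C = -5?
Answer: 1627392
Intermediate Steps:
x(T) = -5*T² (x(T) = (T*T)*(-5) = T²*(-5) = -5*T²)
g(U) = -U
F(t) = -4*t + 20*t² (F(t) = -4*(t - 5*t²) = -4*t + 20*t²)
(g(-13) + 476)*F(13) = (-1*(-13) + 476)*(4*13*(-1 + 5*13)) = (13 + 476)*(4*13*(-1 + 65)) = 489*(4*13*64) = 489*3328 = 1627392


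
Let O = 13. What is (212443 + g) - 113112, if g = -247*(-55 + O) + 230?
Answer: 109935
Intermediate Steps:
g = 10604 (g = -247*(-55 + 13) + 230 = -247*(-42) + 230 = 10374 + 230 = 10604)
(212443 + g) - 113112 = (212443 + 10604) - 113112 = 223047 - 113112 = 109935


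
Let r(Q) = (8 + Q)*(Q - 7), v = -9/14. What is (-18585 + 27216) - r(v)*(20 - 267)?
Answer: -1030511/196 ≈ -5257.7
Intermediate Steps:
v = -9/14 (v = -9*1/14 = -9/14 ≈ -0.64286)
r(Q) = (-7 + Q)*(8 + Q) (r(Q) = (8 + Q)*(-7 + Q) = (-7 + Q)*(8 + Q))
(-18585 + 27216) - r(v)*(20 - 267) = (-18585 + 27216) - (-56 - 9/14 + (-9/14)**2)*(20 - 267) = 8631 - (-56 - 9/14 + 81/196)*(-247) = 8631 - (-11021)*(-247)/196 = 8631 - 1*2722187/196 = 8631 - 2722187/196 = -1030511/196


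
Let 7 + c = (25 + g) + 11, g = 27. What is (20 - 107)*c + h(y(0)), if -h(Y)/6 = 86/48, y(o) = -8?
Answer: -19531/4 ≈ -4882.8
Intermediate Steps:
h(Y) = -43/4 (h(Y) = -516/48 = -6*43/24 = -43/4)
c = 56 (c = -7 + ((25 + 27) + 11) = -7 + (52 + 11) = -7 + 63 = 56)
(20 - 107)*c + h(y(0)) = (20 - 107)*56 - 43/4 = -87*56 - 43/4 = -4872 - 43/4 = -19531/4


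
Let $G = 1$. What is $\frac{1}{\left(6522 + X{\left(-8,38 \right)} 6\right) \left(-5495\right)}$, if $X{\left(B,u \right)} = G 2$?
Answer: $- \frac{1}{35904330} \approx -2.7852 \cdot 10^{-8}$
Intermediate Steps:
$X{\left(B,u \right)} = 2$ ($X{\left(B,u \right)} = 1 \cdot 2 = 2$)
$\frac{1}{\left(6522 + X{\left(-8,38 \right)} 6\right) \left(-5495\right)} = \frac{1}{\left(6522 + 2 \cdot 6\right) \left(-5495\right)} = \frac{1}{6522 + 12} \left(- \frac{1}{5495}\right) = \frac{1}{6534} \left(- \frac{1}{5495}\right) = - \frac{1}{35904330}$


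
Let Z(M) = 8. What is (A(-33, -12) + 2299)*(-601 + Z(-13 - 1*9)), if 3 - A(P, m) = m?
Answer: -1372202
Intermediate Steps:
A(P, m) = 3 - m
(A(-33, -12) + 2299)*(-601 + Z(-13 - 1*9)) = ((3 - 1*(-12)) + 2299)*(-601 + 8) = ((3 + 12) + 2299)*(-593) = (15 + 2299)*(-593) = 2314*(-593) = -1372202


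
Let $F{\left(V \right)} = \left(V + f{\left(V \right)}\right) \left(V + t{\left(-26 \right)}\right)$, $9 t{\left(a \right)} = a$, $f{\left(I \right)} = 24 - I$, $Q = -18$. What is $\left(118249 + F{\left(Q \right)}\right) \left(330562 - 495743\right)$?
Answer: $- \frac{58349031983}{3} \approx -1.945 \cdot 10^{10}$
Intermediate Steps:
$t{\left(a \right)} = \frac{a}{9}$
$F{\left(V \right)} = - \frac{208}{3} + 24 V$ ($F{\left(V \right)} = \left(V - \left(-24 + V\right)\right) \left(V + \frac{1}{9} \left(-26\right)\right) = 24 \left(V - \frac{26}{9}\right) = 24 \left(- \frac{26}{9} + V\right) = - \frac{208}{3} + 24 V$)
$\left(118249 + F{\left(Q \right)}\right) \left(330562 - 495743\right) = \left(118249 + \left(- \frac{208}{3} + 24 \left(-18\right)\right)\right) \left(330562 - 495743\right) = \left(118249 - \frac{1504}{3}\right) \left(-165181\right) = \frac{353243}{3} \left(-165181\right) = - \frac{58349031983}{3}$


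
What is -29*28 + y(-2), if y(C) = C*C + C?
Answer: -810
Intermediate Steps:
y(C) = C + C**2 (y(C) = C**2 + C = C + C**2)
-29*28 + y(-2) = -29*28 - 2*(1 - 2) = -812 - 2*(-1) = -812 + 2 = -810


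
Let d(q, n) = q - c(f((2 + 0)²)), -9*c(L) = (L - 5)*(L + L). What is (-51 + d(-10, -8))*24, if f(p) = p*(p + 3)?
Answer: 5912/3 ≈ 1970.7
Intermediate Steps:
f(p) = p*(3 + p)
c(L) = -2*L*(-5 + L)/9 (c(L) = -(L - 5)*(L + L)/9 = -(-5 + L)*2*L/9 = -2*L*(-5 + L)/9)
d(q, n) = 1288/9 + q (d(q, n) = q - 2*(2 + 0)²*(3 + (2 + 0)²)*(5 - (2 + 0)²*(3 + (2 + 0)²))/9 = q - 2*2²*(3 + 2²)*(5 - 2²*(3 + 2²))/9 = q - 2*4*(3 + 4)*(5 - 4*(3 + 4))/9 = q - 2*4*7*(5 - 4*7)/9 = q - 2*28*(5 - 1*28)/9 = q - 2*28*(5 - 28)/9 = q - 2*28*(-23)/9 = q - 1*(-1288/9) = q + 1288/9 = 1288/9 + q)
(-51 + d(-10, -8))*24 = (-51 + (1288/9 - 10))*24 = (-51 + 1198/9)*24 = (739/9)*24 = 5912/3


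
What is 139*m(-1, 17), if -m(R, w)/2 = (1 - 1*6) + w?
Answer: -3336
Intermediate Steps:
m(R, w) = 10 - 2*w (m(R, w) = -2*((1 - 1*6) + w) = -2*((1 - 6) + w) = -2*(-5 + w) = 10 - 2*w)
139*m(-1, 17) = 139*(10 - 2*17) = 139*(10 - 34) = 139*(-24) = -3336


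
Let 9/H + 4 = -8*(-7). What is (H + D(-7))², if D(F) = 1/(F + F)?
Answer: 1369/132496 ≈ 0.010332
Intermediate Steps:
D(F) = 1/(2*F)
H = 9/52 (H = 9/(-4 - 8*(-7)) = 9/(-4 + 56) = 9/52 ≈ 0.17308)
(H + D(-7))² = (9/52 + (½)/(-7))² = (9/52 + (½)*(-⅐))² = (9/52 - 1/14)² = (37/364)² = 1369/132496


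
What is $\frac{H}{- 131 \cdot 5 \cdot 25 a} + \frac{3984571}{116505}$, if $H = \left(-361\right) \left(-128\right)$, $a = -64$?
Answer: $\frac{13066293347}{381553875} \approx 34.245$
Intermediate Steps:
$H = 46208$
$\frac{H}{- 131 \cdot 5 \cdot 25 a} + \frac{3984571}{116505} = \frac{46208}{- 131 \cdot 5 \cdot 25 \left(-64\right)} + \frac{3984571}{116505} = \frac{46208}{\left(-131\right) 125 \left(-64\right)} + 3984571 \cdot \frac{1}{116505} = \frac{46208}{\left(-16375\right) \left(-64\right)} + \frac{3984571}{116505} = \frac{46208}{1048000} + \frac{3984571}{116505} = 46208 \cdot \frac{1}{1048000} + \frac{3984571}{116505} = \frac{722}{16375} + \frac{3984571}{116505} = \frac{13066293347}{381553875}$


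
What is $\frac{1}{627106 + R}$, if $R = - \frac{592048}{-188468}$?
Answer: $\frac{47117}{29547501414} \approx 1.5946 \cdot 10^{-6}$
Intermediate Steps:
$R = \frac{148012}{47117}$ ($R = \left(-592048\right) \left(- \frac{1}{188468}\right) = \frac{148012}{47117} \approx 3.1414$)
$\frac{1}{627106 + R} = \frac{1}{627106 + \frac{148012}{47117}} = \frac{1}{\frac{29547501414}{47117}} = \frac{47117}{29547501414}$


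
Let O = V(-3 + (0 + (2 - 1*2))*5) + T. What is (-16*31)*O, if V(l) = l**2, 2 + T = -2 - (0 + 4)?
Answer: -496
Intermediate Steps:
T = -8 (T = -2 + (-2 - (0 + 4)) = -2 + (-2 - 4) = -2 - 6 = -8)
O = 1 (O = (-3 + (0 + (2 - 1*2))*5)**2 - 8 = (-3 + (0 + (2 - 2))*5)**2 - 8 = (-3 + (0 + 0)*5)**2 - 8 = (-3 + 0*5)**2 - 8 = (-3 + 0)**2 - 8 = (-3)**2 - 8 = 9 - 8 = 1)
(-16*31)*O = -16*31*1 = -496*1 = -496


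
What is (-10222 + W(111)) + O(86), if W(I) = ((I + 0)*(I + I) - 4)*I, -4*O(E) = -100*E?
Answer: 2726746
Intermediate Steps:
O(E) = 25*E (O(E) = -(-25)*E = 25*E)
W(I) = I*(-4 + 2*I²) (W(I) = (I*(2*I) - 4)*I = (2*I² - 4)*I = (-4 + 2*I²)*I = I*(-4 + 2*I²))
(-10222 + W(111)) + O(86) = (-10222 + 2*111*(-2 + 111²)) + 25*86 = (-10222 + 2*111*(-2 + 12321)) + 2150 = (-10222 + 2*111*12319) + 2150 = (-10222 + 2734818) + 2150 = 2724596 + 2150 = 2726746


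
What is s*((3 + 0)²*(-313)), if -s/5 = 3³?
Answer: 380295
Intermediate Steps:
s = -135 (s = -5*3³ = -5*27 = -135)
s*((3 + 0)²*(-313)) = -135*(3 + 0)²*(-313) = -135*3²*(-313) = -1215*(-313) = -135*(-2817) = 380295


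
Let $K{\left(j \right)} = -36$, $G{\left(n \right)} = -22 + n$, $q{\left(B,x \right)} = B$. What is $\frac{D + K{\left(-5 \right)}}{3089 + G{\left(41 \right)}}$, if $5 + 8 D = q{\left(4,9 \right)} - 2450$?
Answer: $- \frac{913}{8288} \approx -0.11016$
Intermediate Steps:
$D = - \frac{2451}{8}$ ($D = - \frac{5}{8} + \frac{4 - 2450}{8} = - \frac{5}{8} + \frac{1}{8} \left(-2446\right) = - \frac{5}{8} - \frac{1223}{4} = - \frac{2451}{8} \approx -306.38$)
$\frac{D + K{\left(-5 \right)}}{3089 + G{\left(41 \right)}} = \frac{- \frac{2451}{8} - 36}{3089 + \left(-22 + 41\right)} = - \frac{2739}{8 \left(3089 + 19\right)} = - \frac{2739}{8 \cdot 3108} = \left(- \frac{2739}{8}\right) \frac{1}{3108} = - \frac{913}{8288}$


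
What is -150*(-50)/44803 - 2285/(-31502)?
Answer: 338639855/1411384106 ≈ 0.23993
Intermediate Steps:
-150*(-50)/44803 - 2285/(-31502) = 7500*(1/44803) - 2285*(-1/31502) = 7500/44803 + 2285/31502 = 338639855/1411384106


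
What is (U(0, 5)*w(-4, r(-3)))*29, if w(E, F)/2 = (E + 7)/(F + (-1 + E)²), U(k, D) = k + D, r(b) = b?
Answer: 435/11 ≈ 39.545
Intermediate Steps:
U(k, D) = D + k
w(E, F) = 2*(7 + E)/(F + (-1 + E)²) (w(E, F) = 2*((E + 7)/(F + (-1 + E)²)) = 2*((7 + E)/(F + (-1 + E)²)) = 2*(7 + E)/(F + (-1 + E)²))
(U(0, 5)*w(-4, r(-3)))*29 = ((5 + 0)*(2*(7 - 4)/(-3 + (-1 - 4)²)))*29 = (5*(2*3/(-3 + (-5)²)))*29 = (5*(2*3/(-3 + 25)))*29 = (5*(2*3/22))*29 = (5*(2*(1/22)*3))*29 = (5*(3/11))*29 = (15/11)*29 = 435/11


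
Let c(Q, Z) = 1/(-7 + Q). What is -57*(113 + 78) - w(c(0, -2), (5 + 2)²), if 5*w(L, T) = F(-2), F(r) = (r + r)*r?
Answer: -54443/5 ≈ -10889.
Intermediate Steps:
F(r) = 2*r² (F(r) = (2*r)*r = 2*r²)
w(L, T) = 8/5 (w(L, T) = (2*(-2)²)/5 = (2*4)/5 = (⅕)*8 = 8/5)
-57*(113 + 78) - w(c(0, -2), (5 + 2)²) = -57*(113 + 78) - 1*8/5 = -57*191 - 8/5 = -10887 - 8/5 = -54443/5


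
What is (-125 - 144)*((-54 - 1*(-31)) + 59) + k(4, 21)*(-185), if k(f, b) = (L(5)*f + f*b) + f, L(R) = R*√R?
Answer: -25964 - 3700*√5 ≈ -34237.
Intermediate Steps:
L(R) = R^(3/2)
k(f, b) = f + b*f + 5*f*√5 (k(f, b) = (5^(3/2)*f + f*b) + f = ((5*√5)*f + b*f) + f = (5*f*√5 + b*f) + f = (b*f + 5*f*√5) + f = f + b*f + 5*f*√5)
(-125 - 144)*((-54 - 1*(-31)) + 59) + k(4, 21)*(-185) = (-125 - 144)*((-54 - 1*(-31)) + 59) + (4*(1 + 21 + 5*√5))*(-185) = -269*((-54 + 31) + 59) + (4*(22 + 5*√5))*(-185) = -269*(-23 + 59) + (88 + 20*√5)*(-185) = -269*36 + (-16280 - 3700*√5) = -9684 + (-16280 - 3700*√5) = -25964 - 3700*√5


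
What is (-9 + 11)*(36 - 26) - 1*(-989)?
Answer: 1009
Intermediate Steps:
(-9 + 11)*(36 - 26) - 1*(-989) = 2*10 + 989 = 20 + 989 = 1009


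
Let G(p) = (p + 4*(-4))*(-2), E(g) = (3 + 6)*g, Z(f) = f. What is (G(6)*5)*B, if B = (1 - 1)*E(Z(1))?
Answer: 0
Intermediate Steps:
E(g) = 9*g
G(p) = 32 - 2*p (G(p) = (p - 16)*(-2) = (-16 + p)*(-2) = 32 - 2*p)
B = 0 (B = (1 - 1)*(9*1) = 0*9 = 0)
(G(6)*5)*B = ((32 - 2*6)*5)*0 = ((32 - 12)*5)*0 = (20*5)*0 = 100*0 = 0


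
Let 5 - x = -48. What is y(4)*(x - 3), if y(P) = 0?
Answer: 0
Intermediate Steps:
x = 53 (x = 5 - 1*(-48) = 5 + 48 = 53)
y(4)*(x - 3) = 0*(53 - 3) = 0*50 = 0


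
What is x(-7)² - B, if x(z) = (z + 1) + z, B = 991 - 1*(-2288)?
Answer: -3110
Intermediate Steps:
B = 3279 (B = 991 + 2288 = 3279)
x(z) = 1 + 2*z (x(z) = (1 + z) + z = 1 + 2*z)
x(-7)² - B = (1 + 2*(-7))² - 1*3279 = (1 - 14)² - 3279 = (-13)² - 3279 = 169 - 3279 = -3110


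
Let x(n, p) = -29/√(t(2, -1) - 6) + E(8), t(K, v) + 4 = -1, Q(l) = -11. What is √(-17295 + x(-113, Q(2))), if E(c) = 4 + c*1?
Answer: √(-2091243 + 319*I*√11)/11 ≈ 0.033255 + 131.46*I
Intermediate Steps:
t(K, v) = -5 (t(K, v) = -4 - 1 = -5)
E(c) = 4 + c
x(n, p) = 12 + 29*I*√11/11 (x(n, p) = -29/√(-5 - 6) + (4 + 8) = -29*(-I*√11/11) + 12 = -(-29)*I*√11/11 + 12 = 29*I*√11/11 + 12 = 12 + 29*I*√11/11)
√(-17295 + x(-113, Q(2))) = √(-17295 + (12 + 29*I*√11/11)) = √(-17283 + 29*I*√11/11)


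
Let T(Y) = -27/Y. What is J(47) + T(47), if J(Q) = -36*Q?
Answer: -79551/47 ≈ -1692.6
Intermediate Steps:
J(47) + T(47) = -36*47 - 27/47 = -1692 - 27*1/47 = -1692 - 27/47 = -79551/47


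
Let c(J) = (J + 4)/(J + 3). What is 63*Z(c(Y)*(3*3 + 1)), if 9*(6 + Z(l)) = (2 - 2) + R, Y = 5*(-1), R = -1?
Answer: -385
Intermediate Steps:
Y = -5
c(J) = (4 + J)/(3 + J)
Z(l) = -55/9 (Z(l) = -6 + ((2 - 2) - 1)/9 = -6 + (0 - 1)/9 = -6 + (⅑)*(-1) = -6 - ⅑ = -55/9)
63*Z(c(Y)*(3*3 + 1)) = 63*(-55/9) = -385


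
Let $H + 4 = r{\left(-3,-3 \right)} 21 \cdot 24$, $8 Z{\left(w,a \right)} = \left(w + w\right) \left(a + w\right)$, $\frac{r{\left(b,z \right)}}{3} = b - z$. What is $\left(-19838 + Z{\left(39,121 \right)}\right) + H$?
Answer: $-18282$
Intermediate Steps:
$r{\left(b,z \right)} = - 3 z + 3 b$ ($r{\left(b,z \right)} = 3 \left(b - z\right) = - 3 z + 3 b$)
$Z{\left(w,a \right)} = \frac{w \left(a + w\right)}{4}$ ($Z{\left(w,a \right)} = \frac{\left(w + w\right) \left(a + w\right)}{8} = \frac{2 w \left(a + w\right)}{8} = \frac{w \left(a + w\right)}{4}$)
$H = -4$ ($H = -4 + \left(\left(-3\right) \left(-3\right) + 3 \left(-3\right)\right) 21 \cdot 24 = -4 + \left(9 - 9\right) 21 \cdot 24 = -4 + 0 \cdot 21 \cdot 24 = -4 + 0 \cdot 24 = -4 + 0 = -4$)
$\left(-19838 + Z{\left(39,121 \right)}\right) + H = \left(-19838 + \frac{1}{4} \cdot 39 \left(121 + 39\right)\right) - 4 = \left(-19838 + \frac{1}{4} \cdot 39 \cdot 160\right) - 4 = \left(-19838 + 1560\right) - 4 = -18278 - 4 = -18282$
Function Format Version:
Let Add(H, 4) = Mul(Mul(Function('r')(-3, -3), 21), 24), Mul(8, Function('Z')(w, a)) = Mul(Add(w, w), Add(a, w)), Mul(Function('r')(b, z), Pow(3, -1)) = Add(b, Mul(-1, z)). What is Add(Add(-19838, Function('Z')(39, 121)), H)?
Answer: -18282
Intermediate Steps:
Function('r')(b, z) = Add(Mul(-3, z), Mul(3, b)) (Function('r')(b, z) = Mul(3, Add(b, Mul(-1, z))) = Add(Mul(-3, z), Mul(3, b)))
Function('Z')(w, a) = Mul(Rational(1, 4), w, Add(a, w)) (Function('Z')(w, a) = Mul(Rational(1, 8), Mul(Add(w, w), Add(a, w))) = Mul(Rational(1, 8), Mul(Mul(2, w), Add(a, w))) = Mul(Rational(1, 8), Mul(2, w, Add(a, w))) = Mul(Rational(1, 4), w, Add(a, w)))
H = -4 (H = Add(-4, Mul(Mul(Add(Mul(-3, -3), Mul(3, -3)), 21), 24)) = Add(-4, Mul(Mul(Add(9, -9), 21), 24)) = Add(-4, Mul(Mul(0, 21), 24)) = Add(-4, Mul(0, 24)) = Add(-4, 0) = -4)
Add(Add(-19838, Function('Z')(39, 121)), H) = Add(Add(-19838, Mul(Rational(1, 4), 39, Add(121, 39))), -4) = Add(Add(-19838, Mul(Rational(1, 4), 39, 160)), -4) = Add(Add(-19838, 1560), -4) = Add(-18278, -4) = -18282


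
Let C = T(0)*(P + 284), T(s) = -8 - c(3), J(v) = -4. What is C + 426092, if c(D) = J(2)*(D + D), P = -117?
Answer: 428764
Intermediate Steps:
c(D) = -8*D (c(D) = -4*(D + D) = -8*D)
T(s) = 16 (T(s) = -8 - (-8)*3 = -8 - 1*(-24) = -8 + 24 = 16)
C = 2672 (C = 16*(-117 + 284) = 16*167 = 2672)
C + 426092 = 2672 + 426092 = 428764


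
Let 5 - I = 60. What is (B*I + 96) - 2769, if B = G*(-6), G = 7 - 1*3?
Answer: -1353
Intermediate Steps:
G = 4 (G = 7 - 3 = 4)
I = -55 (I = 5 - 1*60 = 5 - 60 = -55)
B = -24 (B = 4*(-6) = -24)
(B*I + 96) - 2769 = (-24*(-55) + 96) - 2769 = (1320 + 96) - 2769 = 1416 - 2769 = -1353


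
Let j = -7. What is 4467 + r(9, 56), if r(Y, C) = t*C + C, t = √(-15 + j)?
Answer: 4523 + 56*I*√22 ≈ 4523.0 + 262.66*I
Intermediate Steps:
t = I*√22 (t = √(-15 - 7) = √(-22) = I*√22 ≈ 4.6904*I)
r(Y, C) = C + I*C*√22 (r(Y, C) = (I*√22)*C + C = I*C*√22 + C = C + I*C*√22)
4467 + r(9, 56) = 4467 + 56*(1 + I*√22) = 4467 + (56 + 56*I*√22) = 4523 + 56*I*√22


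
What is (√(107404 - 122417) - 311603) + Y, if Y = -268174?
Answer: -579777 + I*√15013 ≈ -5.7978e+5 + 122.53*I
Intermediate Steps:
(√(107404 - 122417) - 311603) + Y = (√(107404 - 122417) - 311603) - 268174 = (√(-15013) - 311603) - 268174 = (I*√15013 - 311603) - 268174 = (-311603 + I*√15013) - 268174 = -579777 + I*√15013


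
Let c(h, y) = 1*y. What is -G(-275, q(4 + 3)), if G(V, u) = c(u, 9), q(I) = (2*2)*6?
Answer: -9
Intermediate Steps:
q(I) = 24 (q(I) = 4*6 = 24)
c(h, y) = y
G(V, u) = 9
-G(-275, q(4 + 3)) = -1*9 = -9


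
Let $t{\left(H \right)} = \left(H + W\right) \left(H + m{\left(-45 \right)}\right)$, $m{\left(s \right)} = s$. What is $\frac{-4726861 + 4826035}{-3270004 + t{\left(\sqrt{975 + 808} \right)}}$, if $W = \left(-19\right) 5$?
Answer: $- \frac{11560663593}{380475305147} + \frac{495870 \sqrt{1783}}{380475305147} \approx -0.03033$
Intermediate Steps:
$W = -95$
$t{\left(H \right)} = \left(-95 + H\right) \left(-45 + H\right)$ ($t{\left(H \right)} = \left(H - 95\right) \left(H - 45\right) = \left(-95 + H\right) \left(-45 + H\right)$)
$\frac{-4726861 + 4826035}{-3270004 + t{\left(\sqrt{975 + 808} \right)}} = \frac{-4726861 + 4826035}{-3270004 + \left(4275 + \left(\sqrt{975 + 808}\right)^{2} - 140 \sqrt{975 + 808}\right)} = \frac{99174}{-3270004 + \left(4275 + \left(\sqrt{1783}\right)^{2} - 140 \sqrt{1783}\right)} = \frac{99174}{-3270004 + \left(4275 + 1783 - 140 \sqrt{1783}\right)} = \frac{99174}{-3270004 + \left(6058 - 140 \sqrt{1783}\right)} = \frac{99174}{-3263946 - 140 \sqrt{1783}}$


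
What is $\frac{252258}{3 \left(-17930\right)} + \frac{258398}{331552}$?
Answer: $- \frac{5811451333}{1486181840} \approx -3.9103$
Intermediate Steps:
$\frac{252258}{3 \left(-17930\right)} + \frac{258398}{331552} = \frac{252258}{-53790} + 258398 \cdot \frac{1}{331552} = 252258 \left(- \frac{1}{53790}\right) + \frac{129199}{165776} = - \frac{42043}{8965} + \frac{129199}{165776} = - \frac{5811451333}{1486181840}$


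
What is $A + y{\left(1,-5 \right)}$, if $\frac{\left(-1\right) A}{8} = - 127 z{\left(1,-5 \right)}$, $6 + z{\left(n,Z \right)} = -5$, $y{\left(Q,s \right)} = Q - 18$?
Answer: $-11193$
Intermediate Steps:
$y{\left(Q,s \right)} = -18 + Q$ ($y{\left(Q,s \right)} = Q - 18 = -18 + Q$)
$z{\left(n,Z \right)} = -11$ ($z{\left(n,Z \right)} = -6 - 5 = -11$)
$A = -11176$ ($A = - 8 \left(\left(-127\right) \left(-11\right)\right) = \left(-8\right) 1397 = -11176$)
$A + y{\left(1,-5 \right)} = -11176 + \left(-18 + 1\right) = -11176 - 17 = -11193$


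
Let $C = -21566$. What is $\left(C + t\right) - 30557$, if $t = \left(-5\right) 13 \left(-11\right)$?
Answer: $-51408$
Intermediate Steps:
$t = 715$ ($t = \left(-65\right) \left(-11\right) = 715$)
$\left(C + t\right) - 30557 = \left(-21566 + 715\right) - 30557 = -20851 - 30557 = -51408$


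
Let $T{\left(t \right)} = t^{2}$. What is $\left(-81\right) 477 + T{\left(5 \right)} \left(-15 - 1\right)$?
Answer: $-39037$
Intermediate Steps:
$\left(-81\right) 477 + T{\left(5 \right)} \left(-15 - 1\right) = \left(-81\right) 477 + 5^{2} \left(-15 - 1\right) = -38637 + 25 \left(-16\right) = -38637 - 400 = -39037$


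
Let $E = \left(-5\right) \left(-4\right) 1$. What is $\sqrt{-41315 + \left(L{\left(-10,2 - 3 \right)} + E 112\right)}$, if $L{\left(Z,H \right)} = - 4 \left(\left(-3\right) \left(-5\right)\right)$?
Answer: $i \sqrt{39135} \approx 197.83 i$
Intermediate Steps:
$E = 20$ ($E = 20 \cdot 1 = 20$)
$L{\left(Z,H \right)} = -60$ ($L{\left(Z,H \right)} = \left(-4\right) 15 = -60$)
$\sqrt{-41315 + \left(L{\left(-10,2 - 3 \right)} + E 112\right)} = \sqrt{-41315 + \left(-60 + 20 \cdot 112\right)} = \sqrt{-41315 + \left(-60 + 2240\right)} = \sqrt{-41315 + 2180} = \sqrt{-39135} = i \sqrt{39135}$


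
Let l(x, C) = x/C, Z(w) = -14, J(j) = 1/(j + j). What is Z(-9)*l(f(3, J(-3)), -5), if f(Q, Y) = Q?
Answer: 42/5 ≈ 8.4000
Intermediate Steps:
J(j) = 1/(2*j)
Z(-9)*l(f(3, J(-3)), -5) = -42/(-5) = -42*(-1)/5 = -14*(-3/5) = 42/5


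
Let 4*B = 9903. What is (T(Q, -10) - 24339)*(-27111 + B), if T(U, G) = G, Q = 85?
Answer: 2399374809/4 ≈ 5.9984e+8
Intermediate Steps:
B = 9903/4 (B = (¼)*9903 = 9903/4 ≈ 2475.8)
(T(Q, -10) - 24339)*(-27111 + B) = (-10 - 24339)*(-27111 + 9903/4) = -24349*(-98541/4) = 2399374809/4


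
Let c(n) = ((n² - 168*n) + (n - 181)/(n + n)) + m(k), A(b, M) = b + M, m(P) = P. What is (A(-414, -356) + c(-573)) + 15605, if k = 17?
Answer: 251802362/573 ≈ 4.3945e+5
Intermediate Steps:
A(b, M) = M + b
c(n) = 17 + n² - 168*n + (-181 + n)/(2*n) (c(n) = ((n² - 168*n) + (n - 181)/(n + n)) + 17 = ((n² - 168*n) + (-181 + n)/((2*n))) + 17 = ((n² - 168*n) + (-181 + n)*(1/(2*n))) + 17 = ((n² - 168*n) + (-181 + n)/(2*n)) + 17 = (n² - 168*n + (-181 + n)/(2*n)) + 17 = 17 + n² - 168*n + (-181 + n)/(2*n))
(A(-414, -356) + c(-573)) + 15605 = ((-356 - 414) + (35/2 + (-573)² - 168*(-573) - 181/2/(-573))) + 15605 = (-770 + (35/2 + 328329 + 96264 - 181/2*(-1/573))) + 15605 = (-770 + (35/2 + 328329 + 96264 + 181/1146)) + 15605 = (-770 + 243301907/573) + 15605 = 242860697/573 + 15605 = 251802362/573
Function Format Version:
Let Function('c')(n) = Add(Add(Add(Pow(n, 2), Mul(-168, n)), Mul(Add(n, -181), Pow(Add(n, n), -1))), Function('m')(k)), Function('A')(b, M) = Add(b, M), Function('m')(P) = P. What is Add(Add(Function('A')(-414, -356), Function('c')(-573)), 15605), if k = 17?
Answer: Rational(251802362, 573) ≈ 4.3945e+5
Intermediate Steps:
Function('A')(b, M) = Add(M, b)
Function('c')(n) = Add(17, Pow(n, 2), Mul(-168, n), Mul(Rational(1, 2), Pow(n, -1), Add(-181, n))) (Function('c')(n) = Add(Add(Add(Pow(n, 2), Mul(-168, n)), Mul(Add(n, -181), Pow(Add(n, n), -1))), 17) = Add(Add(Add(Pow(n, 2), Mul(-168, n)), Mul(Add(-181, n), Pow(Mul(2, n), -1))), 17) = Add(Add(Add(Pow(n, 2), Mul(-168, n)), Mul(Add(-181, n), Mul(Rational(1, 2), Pow(n, -1)))), 17) = Add(Add(Add(Pow(n, 2), Mul(-168, n)), Mul(Rational(1, 2), Pow(n, -1), Add(-181, n))), 17) = Add(Add(Pow(n, 2), Mul(-168, n), Mul(Rational(1, 2), Pow(n, -1), Add(-181, n))), 17) = Add(17, Pow(n, 2), Mul(-168, n), Mul(Rational(1, 2), Pow(n, -1), Add(-181, n))))
Add(Add(Function('A')(-414, -356), Function('c')(-573)), 15605) = Add(Add(Add(-356, -414), Add(Rational(35, 2), Pow(-573, 2), Mul(-168, -573), Mul(Rational(-181, 2), Pow(-573, -1)))), 15605) = Add(Add(-770, Add(Rational(35, 2), 328329, 96264, Mul(Rational(-181, 2), Rational(-1, 573)))), 15605) = Add(Add(-770, Add(Rational(35, 2), 328329, 96264, Rational(181, 1146))), 15605) = Add(Add(-770, Rational(243301907, 573)), 15605) = Add(Rational(242860697, 573), 15605) = Rational(251802362, 573)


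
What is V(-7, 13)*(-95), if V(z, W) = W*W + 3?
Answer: -16340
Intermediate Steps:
V(z, W) = 3 + W**2 (V(z, W) = W**2 + 3 = 3 + W**2)
V(-7, 13)*(-95) = (3 + 13**2)*(-95) = (3 + 169)*(-95) = 172*(-95) = -16340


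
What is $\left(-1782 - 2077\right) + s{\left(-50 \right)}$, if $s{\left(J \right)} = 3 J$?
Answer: $-4009$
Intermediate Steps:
$\left(-1782 - 2077\right) + s{\left(-50 \right)} = \left(-1782 - 2077\right) + 3 \left(-50\right) = \left(-1782 - 2077\right) - 150 = -3859 - 150 = -4009$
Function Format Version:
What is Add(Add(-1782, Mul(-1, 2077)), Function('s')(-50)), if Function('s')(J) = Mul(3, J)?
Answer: -4009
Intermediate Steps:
Add(Add(-1782, Mul(-1, 2077)), Function('s')(-50)) = Add(Add(-1782, Mul(-1, 2077)), Mul(3, -50)) = Add(Add(-1782, -2077), -150) = Add(-3859, -150) = -4009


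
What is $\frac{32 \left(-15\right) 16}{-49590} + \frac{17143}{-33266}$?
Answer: $- \frac{19821283}{54988698} \approx -0.36046$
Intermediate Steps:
$\frac{32 \left(-15\right) 16}{-49590} + \frac{17143}{-33266} = \left(-480\right) 16 \left(- \frac{1}{49590}\right) + 17143 \left(- \frac{1}{33266}\right) = \left(-7680\right) \left(- \frac{1}{49590}\right) - \frac{17143}{33266} = \frac{256}{1653} - \frac{17143}{33266} = - \frac{19821283}{54988698}$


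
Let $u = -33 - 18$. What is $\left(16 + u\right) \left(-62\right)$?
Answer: $2170$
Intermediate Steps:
$u = -51$ ($u = -33 - 18 = -51$)
$\left(16 + u\right) \left(-62\right) = \left(16 - 51\right) \left(-62\right) = \left(-35\right) \left(-62\right) = 2170$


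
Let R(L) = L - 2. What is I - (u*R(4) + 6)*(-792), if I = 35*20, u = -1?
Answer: 3868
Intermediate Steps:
R(L) = -2 + L
I = 700
I - (u*R(4) + 6)*(-792) = 700 - (-(-2 + 4) + 6)*(-792) = 700 - (-1*2 + 6)*(-792) = 700 - (-2 + 6)*(-792) = 700 - 4*(-792) = 700 - 1*(-3168) = 700 + 3168 = 3868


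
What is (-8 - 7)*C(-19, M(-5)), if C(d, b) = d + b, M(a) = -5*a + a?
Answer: -15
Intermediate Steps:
M(a) = -4*a
C(d, b) = b + d
(-8 - 7)*C(-19, M(-5)) = (-8 - 7)*(-4*(-5) - 19) = -15*(20 - 19) = -15*1 = -15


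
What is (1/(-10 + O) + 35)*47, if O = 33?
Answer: 37882/23 ≈ 1647.0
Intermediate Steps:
(1/(-10 + O) + 35)*47 = (1/(-10 + 33) + 35)*47 = (1/23 + 35)*47 = (806/23)*47 = 37882/23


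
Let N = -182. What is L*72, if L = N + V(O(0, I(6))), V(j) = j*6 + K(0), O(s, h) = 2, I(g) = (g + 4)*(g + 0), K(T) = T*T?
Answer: -12240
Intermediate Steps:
K(T) = T²
I(g) = g*(4 + g) (I(g) = (4 + g)*g = g*(4 + g))
V(j) = 6*j (V(j) = j*6 + 0² = 6*j + 0 = 6*j)
L = -170 (L = -182 + 6*2 = -182 + 12 = -170)
L*72 = -170*72 = -12240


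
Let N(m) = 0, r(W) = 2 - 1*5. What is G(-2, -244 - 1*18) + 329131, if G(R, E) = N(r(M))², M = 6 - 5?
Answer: 329131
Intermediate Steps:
M = 1
r(W) = -3 (r(W) = 2 - 5 = -3)
G(R, E) = 0 (G(R, E) = 0² = 0)
G(-2, -244 - 1*18) + 329131 = 0 + 329131 = 329131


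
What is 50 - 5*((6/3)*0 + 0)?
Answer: 50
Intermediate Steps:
50 - 5*((6/3)*0 + 0) = 50 - 5*((6*(1/3))*0 + 0) = 50 - 5*(2*0 + 0) = 50 - 5*(0 + 0) = 50 - 5*0 = 50 + 0 = 50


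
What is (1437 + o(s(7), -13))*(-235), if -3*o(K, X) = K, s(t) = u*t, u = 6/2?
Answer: -336050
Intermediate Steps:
u = 3 (u = 6*(½) = 3)
s(t) = 3*t
o(K, X) = -K/3
(1437 + o(s(7), -13))*(-235) = (1437 - 7)*(-235) = 1430*(-235) = -336050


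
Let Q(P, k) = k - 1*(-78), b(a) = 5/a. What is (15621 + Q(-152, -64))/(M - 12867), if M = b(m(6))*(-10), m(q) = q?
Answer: -46905/38626 ≈ -1.2143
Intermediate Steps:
Q(P, k) = 78 + k (Q(P, k) = k + 78 = 78 + k)
M = -25/3 (M = (5/6)*(-10) = (5*(⅙))*(-10) = (⅚)*(-10) = -25/3 ≈ -8.3333)
(15621 + Q(-152, -64))/(M - 12867) = (15621 + (78 - 64))/(-25/3 - 12867) = (15621 + 14)/(-38626/3) = 15635*(-3/38626) = -46905/38626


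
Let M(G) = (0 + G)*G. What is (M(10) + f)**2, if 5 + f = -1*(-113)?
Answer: 43264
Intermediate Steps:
M(G) = G**2 (M(G) = G*G = G**2)
f = 108 (f = -5 - 1*(-113) = -5 + 113 = 108)
(M(10) + f)**2 = (10**2 + 108)**2 = (100 + 108)**2 = 208**2 = 43264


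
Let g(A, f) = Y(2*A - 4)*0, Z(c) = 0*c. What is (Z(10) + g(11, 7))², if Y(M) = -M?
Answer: 0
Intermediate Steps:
Z(c) = 0
g(A, f) = 0 (g(A, f) = -(2*A - 4)*0 = -(-4 + 2*A)*0 = (4 - 2*A)*0 = 0)
(Z(10) + g(11, 7))² = (0 + 0)² = 0² = 0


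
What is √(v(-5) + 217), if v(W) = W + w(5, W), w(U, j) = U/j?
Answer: √211 ≈ 14.526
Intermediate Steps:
v(W) = W + 5/W
√(v(-5) + 217) = √((-5 + 5/(-5)) + 217) = √((-5 + 5*(-⅕)) + 217) = √((-5 - 1) + 217) = √(-6 + 217) = √211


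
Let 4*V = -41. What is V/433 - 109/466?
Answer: -103947/403556 ≈ -0.25758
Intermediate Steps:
V = -41/4 (V = (¼)*(-41) = -41/4 ≈ -10.250)
V/433 - 109/466 = -41/4/433 - 109/466 = -41/4*1/433 - 109*1/466 = -41/1732 - 109/466 = -103947/403556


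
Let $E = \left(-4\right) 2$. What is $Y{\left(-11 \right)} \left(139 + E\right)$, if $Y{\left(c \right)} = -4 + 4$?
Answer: $0$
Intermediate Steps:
$Y{\left(c \right)} = 0$
$E = -8$
$Y{\left(-11 \right)} \left(139 + E\right) = 0 \left(139 - 8\right) = 0 \cdot 131 = 0$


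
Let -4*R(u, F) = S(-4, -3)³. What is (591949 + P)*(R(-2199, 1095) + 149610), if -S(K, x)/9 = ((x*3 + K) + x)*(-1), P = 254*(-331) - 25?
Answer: 455087432100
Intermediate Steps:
P = -84099 (P = -84074 - 25 = -84099)
S(K, x) = 9*K + 36*x (S(K, x) = -9*((x*3 + K) + x)*(-1) = -9*((3*x + K) + x)*(-1) = -9*((K + 3*x) + x)*(-1) = -9*(K + 4*x)*(-1) = -9*(-K - 4*x) = 9*K + 36*x)
R(u, F) = 746496 (R(u, F) = -(9*(-4) + 36*(-3))³/4 = -(-36 - 108)³/4 = -¼*(-144)³ = -¼*(-2985984) = 746496)
(591949 + P)*(R(-2199, 1095) + 149610) = (591949 - 84099)*(746496 + 149610) = 507850*896106 = 455087432100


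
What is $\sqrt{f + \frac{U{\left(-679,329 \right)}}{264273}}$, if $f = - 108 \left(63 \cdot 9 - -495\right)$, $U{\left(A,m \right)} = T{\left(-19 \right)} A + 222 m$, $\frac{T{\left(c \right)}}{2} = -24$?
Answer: $\frac{i \sqrt{890040643249466}}{88091} \approx 338.67 i$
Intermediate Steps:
$T{\left(c \right)} = -48$ ($T{\left(c \right)} = 2 \left(-24\right) = -48$)
$U{\left(A,m \right)} = - 48 A + 222 m$
$f = -114696$ ($f = - 108 \left(567 + 495\right) = \left(-108\right) 1062 = -114696$)
$\sqrt{f + \frac{U{\left(-679,329 \right)}}{264273}} = \sqrt{-114696 + \frac{\left(-48\right) \left(-679\right) + 222 \cdot 329}{264273}} = \sqrt{-114696 + \left(32592 + 73038\right) \frac{1}{264273}} = \sqrt{-114696 + 105630 \cdot \frac{1}{264273}} = \sqrt{-114696 + \frac{35210}{88091}} = \sqrt{- \frac{10103650126}{88091}} = \frac{i \sqrt{890040643249466}}{88091}$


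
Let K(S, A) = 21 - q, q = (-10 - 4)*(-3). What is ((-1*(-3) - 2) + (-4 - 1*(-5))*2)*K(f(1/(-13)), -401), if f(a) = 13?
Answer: -63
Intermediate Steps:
q = 42 (q = -14*(-3) = 42)
K(S, A) = -21 (K(S, A) = 21 - 1*42 = 21 - 42 = -21)
((-1*(-3) - 2) + (-4 - 1*(-5))*2)*K(f(1/(-13)), -401) = ((-1*(-3) - 2) + (-4 - 1*(-5))*2)*(-21) = ((3 - 2) + (-4 + 5)*2)*(-21) = (1 + 1*2)*(-21) = (1 + 2)*(-21) = 3*(-21) = -63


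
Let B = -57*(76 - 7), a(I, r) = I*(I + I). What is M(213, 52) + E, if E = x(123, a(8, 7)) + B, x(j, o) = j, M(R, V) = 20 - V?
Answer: -3842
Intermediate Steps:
a(I, r) = 2*I² (a(I, r) = I*(2*I) = 2*I²)
B = -3933 (B = -57*69 = -3933)
E = -3810 (E = 123 - 3933 = -3810)
M(213, 52) + E = (20 - 1*52) - 3810 = (20 - 52) - 3810 = -32 - 3810 = -3842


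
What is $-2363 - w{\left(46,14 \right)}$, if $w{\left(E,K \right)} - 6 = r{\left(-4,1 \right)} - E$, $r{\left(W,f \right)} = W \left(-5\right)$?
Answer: $-2343$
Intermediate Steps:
$r{\left(W,f \right)} = - 5 W$
$w{\left(E,K \right)} = 26 - E$ ($w{\left(E,K \right)} = 6 - \left(-20 + E\right) = 26 - E$)
$-2363 - w{\left(46,14 \right)} = -2363 - \left(26 - 46\right) = -2363 - -20 = -2363 + 20 = -2343$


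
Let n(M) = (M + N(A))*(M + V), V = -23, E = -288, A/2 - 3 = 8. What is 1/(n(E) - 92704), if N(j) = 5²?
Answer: -1/10911 ≈ -9.1651e-5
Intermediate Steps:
A = 22 (A = 6 + 2*8 = 6 + 16 = 22)
N(j) = 25
n(M) = (-23 + M)*(25 + M) (n(M) = (M + 25)*(M - 23) = (25 + M)*(-23 + M) = (-23 + M)*(25 + M))
1/(n(E) - 92704) = 1/((-575 + (-288)² + 2*(-288)) - 92704) = 1/((-575 + 82944 - 576) - 92704) = 1/(81793 - 92704) = 1/(-10911) = -1/10911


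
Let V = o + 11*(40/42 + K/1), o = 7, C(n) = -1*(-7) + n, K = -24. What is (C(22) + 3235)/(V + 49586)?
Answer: 68544/1036129 ≈ 0.066154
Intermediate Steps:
C(n) = 7 + n
V = -5177/21 (V = 7 + 11*(40/42 - 24/1) = 7 + 11*(40*(1/42) - 24*1) = 7 + 11*(20/21 - 24) = 7 + 11*(-484/21) = 7 - 5324/21 = -5177/21 ≈ -246.52)
(C(22) + 3235)/(V + 49586) = ((7 + 22) + 3235)/(-5177/21 + 49586) = (29 + 3235)/(1036129/21) = 3264*(21/1036129) = 68544/1036129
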